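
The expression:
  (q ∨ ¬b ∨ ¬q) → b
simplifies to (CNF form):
b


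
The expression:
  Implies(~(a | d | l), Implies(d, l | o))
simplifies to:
True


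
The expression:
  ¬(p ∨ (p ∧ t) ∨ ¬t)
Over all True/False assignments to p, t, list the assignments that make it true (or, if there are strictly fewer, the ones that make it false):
is true only for:
  p=False, t=True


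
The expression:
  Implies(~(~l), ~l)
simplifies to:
~l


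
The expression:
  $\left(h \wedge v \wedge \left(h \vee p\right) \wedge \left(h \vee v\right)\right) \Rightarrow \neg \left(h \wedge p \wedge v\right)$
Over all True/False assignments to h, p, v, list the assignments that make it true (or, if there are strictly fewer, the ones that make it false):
is false only for:
  h=True, p=True, v=True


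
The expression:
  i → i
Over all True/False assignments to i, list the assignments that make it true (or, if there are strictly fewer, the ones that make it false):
is always true.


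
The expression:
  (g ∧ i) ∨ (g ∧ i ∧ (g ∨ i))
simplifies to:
g ∧ i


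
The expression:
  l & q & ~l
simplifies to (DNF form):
False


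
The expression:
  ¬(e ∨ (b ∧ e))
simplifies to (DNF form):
¬e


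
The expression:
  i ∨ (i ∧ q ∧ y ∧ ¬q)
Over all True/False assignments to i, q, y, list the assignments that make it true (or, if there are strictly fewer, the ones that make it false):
is true only for:
  i=True, q=False, y=False;
  i=True, q=False, y=True;
  i=True, q=True, y=False;
  i=True, q=True, y=True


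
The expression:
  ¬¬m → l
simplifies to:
l ∨ ¬m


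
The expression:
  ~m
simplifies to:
~m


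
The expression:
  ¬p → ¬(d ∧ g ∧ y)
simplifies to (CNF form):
p ∨ ¬d ∨ ¬g ∨ ¬y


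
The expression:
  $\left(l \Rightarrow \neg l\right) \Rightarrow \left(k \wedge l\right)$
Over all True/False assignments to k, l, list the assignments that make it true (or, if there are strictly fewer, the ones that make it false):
is true only for:
  k=False, l=True;
  k=True, l=True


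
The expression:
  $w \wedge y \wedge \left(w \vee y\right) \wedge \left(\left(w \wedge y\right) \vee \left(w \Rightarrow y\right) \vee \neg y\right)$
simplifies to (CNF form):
$w \wedge y$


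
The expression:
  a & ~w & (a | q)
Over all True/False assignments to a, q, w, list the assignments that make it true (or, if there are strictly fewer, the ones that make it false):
is true only for:
  a=True, q=False, w=False;
  a=True, q=True, w=False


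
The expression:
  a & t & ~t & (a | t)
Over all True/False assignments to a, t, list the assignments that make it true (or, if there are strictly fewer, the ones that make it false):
is never true.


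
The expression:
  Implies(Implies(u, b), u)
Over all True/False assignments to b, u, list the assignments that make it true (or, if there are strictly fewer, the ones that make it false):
is true only for:
  b=False, u=True;
  b=True, u=True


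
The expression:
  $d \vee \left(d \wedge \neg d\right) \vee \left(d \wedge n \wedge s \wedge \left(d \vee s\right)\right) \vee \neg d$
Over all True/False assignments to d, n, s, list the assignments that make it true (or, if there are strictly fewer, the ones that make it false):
is always true.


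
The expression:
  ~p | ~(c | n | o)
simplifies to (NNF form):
~p | (~c & ~n & ~o)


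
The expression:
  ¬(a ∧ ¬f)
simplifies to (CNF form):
f ∨ ¬a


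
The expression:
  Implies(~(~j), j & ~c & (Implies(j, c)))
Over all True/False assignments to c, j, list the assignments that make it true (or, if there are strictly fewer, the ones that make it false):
is true only for:
  c=False, j=False;
  c=True, j=False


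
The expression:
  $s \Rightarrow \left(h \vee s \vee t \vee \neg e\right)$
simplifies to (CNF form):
$\text{True}$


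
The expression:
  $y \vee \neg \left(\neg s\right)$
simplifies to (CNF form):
$s \vee y$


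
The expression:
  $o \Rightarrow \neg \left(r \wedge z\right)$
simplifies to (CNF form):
$\neg o \vee \neg r \vee \neg z$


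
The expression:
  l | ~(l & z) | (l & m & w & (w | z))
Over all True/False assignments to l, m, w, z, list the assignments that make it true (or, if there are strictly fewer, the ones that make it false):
is always true.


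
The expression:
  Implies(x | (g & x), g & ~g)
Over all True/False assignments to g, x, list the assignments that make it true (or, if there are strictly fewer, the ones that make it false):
is true only for:
  g=False, x=False;
  g=True, x=False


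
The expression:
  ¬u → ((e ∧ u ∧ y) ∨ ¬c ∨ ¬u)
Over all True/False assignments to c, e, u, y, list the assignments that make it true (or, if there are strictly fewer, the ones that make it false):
is always true.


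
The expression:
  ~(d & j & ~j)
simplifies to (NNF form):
True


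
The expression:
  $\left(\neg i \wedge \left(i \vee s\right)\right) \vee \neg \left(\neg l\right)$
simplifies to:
$l \vee \left(s \wedge \neg i\right)$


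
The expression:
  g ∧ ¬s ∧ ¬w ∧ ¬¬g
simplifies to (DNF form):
g ∧ ¬s ∧ ¬w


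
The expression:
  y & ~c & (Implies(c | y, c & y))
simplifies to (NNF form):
False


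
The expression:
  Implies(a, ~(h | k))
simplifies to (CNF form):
(~a | ~h) & (~a | ~k)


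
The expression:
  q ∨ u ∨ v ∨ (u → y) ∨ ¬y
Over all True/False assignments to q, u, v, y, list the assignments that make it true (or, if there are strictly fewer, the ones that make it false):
is always true.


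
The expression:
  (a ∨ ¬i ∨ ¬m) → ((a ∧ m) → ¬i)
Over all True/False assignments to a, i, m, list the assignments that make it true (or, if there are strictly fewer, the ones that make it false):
is false only for:
  a=True, i=True, m=True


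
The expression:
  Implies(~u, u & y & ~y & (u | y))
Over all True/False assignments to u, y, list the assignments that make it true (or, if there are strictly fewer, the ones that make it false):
is true only for:
  u=True, y=False;
  u=True, y=True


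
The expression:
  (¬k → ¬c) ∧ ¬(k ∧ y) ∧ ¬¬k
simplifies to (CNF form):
k ∧ ¬y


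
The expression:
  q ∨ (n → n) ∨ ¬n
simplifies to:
True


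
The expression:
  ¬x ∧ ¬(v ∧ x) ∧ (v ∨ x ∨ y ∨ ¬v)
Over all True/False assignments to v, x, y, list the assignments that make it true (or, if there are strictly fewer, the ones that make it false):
is true only for:
  v=False, x=False, y=False;
  v=False, x=False, y=True;
  v=True, x=False, y=False;
  v=True, x=False, y=True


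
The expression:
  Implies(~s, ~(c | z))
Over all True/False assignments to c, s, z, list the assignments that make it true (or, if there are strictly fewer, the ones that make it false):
is false only for:
  c=False, s=False, z=True;
  c=True, s=False, z=False;
  c=True, s=False, z=True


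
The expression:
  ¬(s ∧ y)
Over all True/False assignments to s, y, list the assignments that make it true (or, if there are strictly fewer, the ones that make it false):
is false only for:
  s=True, y=True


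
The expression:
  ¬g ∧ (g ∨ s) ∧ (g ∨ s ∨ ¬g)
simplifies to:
s ∧ ¬g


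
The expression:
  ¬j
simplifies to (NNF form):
¬j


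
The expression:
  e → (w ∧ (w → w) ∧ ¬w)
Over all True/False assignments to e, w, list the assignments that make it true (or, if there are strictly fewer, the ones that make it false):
is true only for:
  e=False, w=False;
  e=False, w=True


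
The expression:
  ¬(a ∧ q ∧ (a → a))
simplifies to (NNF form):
¬a ∨ ¬q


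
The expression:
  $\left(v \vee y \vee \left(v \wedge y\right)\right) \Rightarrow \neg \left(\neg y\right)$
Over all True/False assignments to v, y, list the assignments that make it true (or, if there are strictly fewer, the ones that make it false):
is false only for:
  v=True, y=False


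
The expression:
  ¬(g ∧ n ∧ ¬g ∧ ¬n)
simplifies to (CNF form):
True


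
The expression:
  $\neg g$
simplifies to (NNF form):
$\neg g$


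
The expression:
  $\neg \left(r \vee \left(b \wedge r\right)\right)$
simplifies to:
$\neg r$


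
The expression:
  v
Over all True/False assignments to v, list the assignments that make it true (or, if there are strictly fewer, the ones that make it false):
is true only for:
  v=True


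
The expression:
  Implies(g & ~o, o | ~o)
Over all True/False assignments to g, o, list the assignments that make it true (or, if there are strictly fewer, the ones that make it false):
is always true.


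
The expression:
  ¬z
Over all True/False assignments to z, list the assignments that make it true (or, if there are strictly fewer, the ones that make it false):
is true only for:
  z=False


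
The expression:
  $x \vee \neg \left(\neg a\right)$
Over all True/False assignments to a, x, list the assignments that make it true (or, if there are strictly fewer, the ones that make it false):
is false only for:
  a=False, x=False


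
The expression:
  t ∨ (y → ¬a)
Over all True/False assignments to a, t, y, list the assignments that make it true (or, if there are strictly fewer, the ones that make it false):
is false only for:
  a=True, t=False, y=True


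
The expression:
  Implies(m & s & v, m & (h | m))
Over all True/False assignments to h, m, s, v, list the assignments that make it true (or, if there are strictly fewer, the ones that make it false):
is always true.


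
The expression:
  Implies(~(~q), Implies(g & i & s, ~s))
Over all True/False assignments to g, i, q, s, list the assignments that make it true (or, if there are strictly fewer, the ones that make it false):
is false only for:
  g=True, i=True, q=True, s=True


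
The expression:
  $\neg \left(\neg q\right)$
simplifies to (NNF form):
$q$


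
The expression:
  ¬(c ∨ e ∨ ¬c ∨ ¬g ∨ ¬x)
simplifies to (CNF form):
False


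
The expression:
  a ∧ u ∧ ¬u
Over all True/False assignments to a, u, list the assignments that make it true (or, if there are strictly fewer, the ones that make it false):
is never true.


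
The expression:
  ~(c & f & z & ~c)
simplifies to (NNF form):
True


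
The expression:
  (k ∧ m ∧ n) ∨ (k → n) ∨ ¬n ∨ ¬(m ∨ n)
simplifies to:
True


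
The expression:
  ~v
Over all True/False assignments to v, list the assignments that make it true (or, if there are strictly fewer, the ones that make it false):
is true only for:
  v=False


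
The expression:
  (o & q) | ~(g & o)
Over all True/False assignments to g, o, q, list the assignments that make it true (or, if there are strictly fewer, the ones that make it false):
is false only for:
  g=True, o=True, q=False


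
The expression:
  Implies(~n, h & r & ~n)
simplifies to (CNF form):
(h | n) & (n | r)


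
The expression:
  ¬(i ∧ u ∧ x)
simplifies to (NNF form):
¬i ∨ ¬u ∨ ¬x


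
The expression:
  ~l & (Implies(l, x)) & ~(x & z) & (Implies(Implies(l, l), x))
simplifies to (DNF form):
x & ~l & ~z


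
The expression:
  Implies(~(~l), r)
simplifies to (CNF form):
r | ~l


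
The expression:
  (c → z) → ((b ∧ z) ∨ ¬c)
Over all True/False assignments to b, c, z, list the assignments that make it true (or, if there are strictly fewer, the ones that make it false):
is false only for:
  b=False, c=True, z=True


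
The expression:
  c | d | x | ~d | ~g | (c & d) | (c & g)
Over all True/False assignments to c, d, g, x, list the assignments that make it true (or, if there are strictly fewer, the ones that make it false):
is always true.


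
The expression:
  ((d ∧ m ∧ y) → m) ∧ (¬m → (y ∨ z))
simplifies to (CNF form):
m ∨ y ∨ z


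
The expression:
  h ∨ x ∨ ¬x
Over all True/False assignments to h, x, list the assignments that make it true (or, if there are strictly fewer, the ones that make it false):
is always true.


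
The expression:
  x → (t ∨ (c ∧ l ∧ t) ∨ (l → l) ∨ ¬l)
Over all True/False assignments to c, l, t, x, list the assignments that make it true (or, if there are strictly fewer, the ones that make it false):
is always true.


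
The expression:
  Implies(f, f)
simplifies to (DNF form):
True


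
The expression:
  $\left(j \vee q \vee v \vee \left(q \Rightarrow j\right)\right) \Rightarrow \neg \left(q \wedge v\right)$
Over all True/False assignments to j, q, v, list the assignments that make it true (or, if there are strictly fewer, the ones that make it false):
is false only for:
  j=False, q=True, v=True;
  j=True, q=True, v=True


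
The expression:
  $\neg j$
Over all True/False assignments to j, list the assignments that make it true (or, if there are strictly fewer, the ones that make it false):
is true only for:
  j=False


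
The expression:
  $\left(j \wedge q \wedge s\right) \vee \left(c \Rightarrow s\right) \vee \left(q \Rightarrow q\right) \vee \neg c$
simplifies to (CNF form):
$\text{True}$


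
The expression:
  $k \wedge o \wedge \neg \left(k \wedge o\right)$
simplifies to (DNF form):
$\text{False}$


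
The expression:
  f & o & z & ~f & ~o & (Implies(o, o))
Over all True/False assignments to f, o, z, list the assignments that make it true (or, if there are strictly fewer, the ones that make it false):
is never true.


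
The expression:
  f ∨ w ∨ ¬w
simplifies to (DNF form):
True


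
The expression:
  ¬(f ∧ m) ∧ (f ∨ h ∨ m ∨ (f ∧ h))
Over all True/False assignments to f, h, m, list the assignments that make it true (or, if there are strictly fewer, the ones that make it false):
is false only for:
  f=False, h=False, m=False;
  f=True, h=False, m=True;
  f=True, h=True, m=True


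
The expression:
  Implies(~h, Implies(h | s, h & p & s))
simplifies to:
h | ~s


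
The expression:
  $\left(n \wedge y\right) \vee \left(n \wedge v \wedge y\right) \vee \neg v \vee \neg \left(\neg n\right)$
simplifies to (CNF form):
$n \vee \neg v$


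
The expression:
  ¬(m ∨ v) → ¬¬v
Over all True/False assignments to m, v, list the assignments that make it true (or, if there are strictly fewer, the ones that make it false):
is false only for:
  m=False, v=False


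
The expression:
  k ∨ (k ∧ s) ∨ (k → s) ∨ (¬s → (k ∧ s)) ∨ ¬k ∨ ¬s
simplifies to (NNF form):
True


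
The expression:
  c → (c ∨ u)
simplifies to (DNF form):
True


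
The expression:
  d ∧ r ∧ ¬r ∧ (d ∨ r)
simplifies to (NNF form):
False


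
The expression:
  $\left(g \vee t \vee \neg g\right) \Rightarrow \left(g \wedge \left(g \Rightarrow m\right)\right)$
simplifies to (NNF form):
$g \wedge m$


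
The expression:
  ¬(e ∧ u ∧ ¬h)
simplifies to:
h ∨ ¬e ∨ ¬u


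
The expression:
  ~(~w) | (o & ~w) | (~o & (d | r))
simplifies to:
d | o | r | w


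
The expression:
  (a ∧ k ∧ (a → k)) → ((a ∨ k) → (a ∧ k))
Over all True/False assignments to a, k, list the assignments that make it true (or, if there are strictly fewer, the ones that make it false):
is always true.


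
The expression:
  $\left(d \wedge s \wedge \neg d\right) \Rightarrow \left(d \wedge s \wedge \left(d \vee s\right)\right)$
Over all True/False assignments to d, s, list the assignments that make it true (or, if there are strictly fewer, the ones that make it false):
is always true.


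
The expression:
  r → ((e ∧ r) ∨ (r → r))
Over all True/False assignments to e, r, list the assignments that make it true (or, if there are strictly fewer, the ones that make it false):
is always true.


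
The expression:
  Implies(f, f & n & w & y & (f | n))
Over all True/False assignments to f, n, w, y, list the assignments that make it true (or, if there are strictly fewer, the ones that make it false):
is false only for:
  f=True, n=False, w=False, y=False;
  f=True, n=False, w=False, y=True;
  f=True, n=False, w=True, y=False;
  f=True, n=False, w=True, y=True;
  f=True, n=True, w=False, y=False;
  f=True, n=True, w=False, y=True;
  f=True, n=True, w=True, y=False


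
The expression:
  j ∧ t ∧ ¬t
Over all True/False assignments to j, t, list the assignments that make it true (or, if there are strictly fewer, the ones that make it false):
is never true.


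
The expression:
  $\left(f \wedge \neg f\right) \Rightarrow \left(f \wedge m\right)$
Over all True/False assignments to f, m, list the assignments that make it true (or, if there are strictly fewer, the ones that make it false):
is always true.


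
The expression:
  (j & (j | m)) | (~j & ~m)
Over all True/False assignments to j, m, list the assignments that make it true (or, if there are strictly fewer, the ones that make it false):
is false only for:
  j=False, m=True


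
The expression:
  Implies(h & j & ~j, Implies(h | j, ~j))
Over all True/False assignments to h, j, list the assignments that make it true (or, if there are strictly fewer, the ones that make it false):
is always true.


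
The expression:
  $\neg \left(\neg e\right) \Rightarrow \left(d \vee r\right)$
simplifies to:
$d \vee r \vee \neg e$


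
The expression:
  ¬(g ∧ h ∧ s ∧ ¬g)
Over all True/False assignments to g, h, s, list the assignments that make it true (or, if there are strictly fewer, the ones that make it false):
is always true.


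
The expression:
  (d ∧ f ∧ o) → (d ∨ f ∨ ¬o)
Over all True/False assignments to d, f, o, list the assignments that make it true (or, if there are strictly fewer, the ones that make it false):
is always true.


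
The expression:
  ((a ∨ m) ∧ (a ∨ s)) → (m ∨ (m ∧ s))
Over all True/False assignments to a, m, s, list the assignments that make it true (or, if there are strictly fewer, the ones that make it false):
is false only for:
  a=True, m=False, s=False;
  a=True, m=False, s=True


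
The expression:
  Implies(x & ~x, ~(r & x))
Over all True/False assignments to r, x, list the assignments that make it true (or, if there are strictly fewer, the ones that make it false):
is always true.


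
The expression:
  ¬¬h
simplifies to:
h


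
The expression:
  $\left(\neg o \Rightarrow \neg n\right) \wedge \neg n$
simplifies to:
$\neg n$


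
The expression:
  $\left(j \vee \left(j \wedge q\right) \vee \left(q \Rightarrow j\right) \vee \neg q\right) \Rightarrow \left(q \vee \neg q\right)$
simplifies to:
$\text{True}$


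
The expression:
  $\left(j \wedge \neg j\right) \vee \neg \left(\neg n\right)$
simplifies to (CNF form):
$n$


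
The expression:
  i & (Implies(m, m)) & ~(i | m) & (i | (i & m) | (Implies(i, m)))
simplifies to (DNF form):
False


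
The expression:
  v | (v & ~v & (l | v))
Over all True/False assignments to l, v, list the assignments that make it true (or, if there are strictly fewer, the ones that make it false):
is true only for:
  l=False, v=True;
  l=True, v=True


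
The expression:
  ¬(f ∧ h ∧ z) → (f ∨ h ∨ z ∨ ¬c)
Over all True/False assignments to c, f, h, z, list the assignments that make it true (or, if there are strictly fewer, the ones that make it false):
is false only for:
  c=True, f=False, h=False, z=False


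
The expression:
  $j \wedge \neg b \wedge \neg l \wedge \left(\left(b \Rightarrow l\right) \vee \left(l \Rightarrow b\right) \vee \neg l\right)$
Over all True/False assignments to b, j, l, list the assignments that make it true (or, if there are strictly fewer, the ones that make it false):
is true only for:
  b=False, j=True, l=False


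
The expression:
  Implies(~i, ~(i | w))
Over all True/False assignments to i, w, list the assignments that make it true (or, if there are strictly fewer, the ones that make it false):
is false only for:
  i=False, w=True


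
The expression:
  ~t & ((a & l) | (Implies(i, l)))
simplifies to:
~t & (l | ~i)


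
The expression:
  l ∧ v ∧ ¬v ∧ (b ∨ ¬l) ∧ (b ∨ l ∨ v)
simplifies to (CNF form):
False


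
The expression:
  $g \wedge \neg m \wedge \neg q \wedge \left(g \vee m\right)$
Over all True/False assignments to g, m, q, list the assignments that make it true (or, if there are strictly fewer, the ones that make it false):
is true only for:
  g=True, m=False, q=False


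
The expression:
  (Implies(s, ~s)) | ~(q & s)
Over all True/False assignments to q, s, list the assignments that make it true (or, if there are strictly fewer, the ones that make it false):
is false only for:
  q=True, s=True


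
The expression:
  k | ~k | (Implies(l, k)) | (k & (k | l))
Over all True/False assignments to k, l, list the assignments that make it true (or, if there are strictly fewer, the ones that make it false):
is always true.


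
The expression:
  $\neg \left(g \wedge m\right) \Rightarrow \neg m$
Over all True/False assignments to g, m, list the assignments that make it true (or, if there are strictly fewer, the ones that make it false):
is false only for:
  g=False, m=True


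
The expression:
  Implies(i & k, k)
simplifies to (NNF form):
True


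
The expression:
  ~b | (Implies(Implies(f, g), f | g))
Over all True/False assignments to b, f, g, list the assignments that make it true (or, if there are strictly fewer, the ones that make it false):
is false only for:
  b=True, f=False, g=False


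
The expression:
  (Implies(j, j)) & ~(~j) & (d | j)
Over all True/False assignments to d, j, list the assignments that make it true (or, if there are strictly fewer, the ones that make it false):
is true only for:
  d=False, j=True;
  d=True, j=True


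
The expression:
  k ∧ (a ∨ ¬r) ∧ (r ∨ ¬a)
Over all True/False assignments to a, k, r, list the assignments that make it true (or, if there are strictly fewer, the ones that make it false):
is true only for:
  a=False, k=True, r=False;
  a=True, k=True, r=True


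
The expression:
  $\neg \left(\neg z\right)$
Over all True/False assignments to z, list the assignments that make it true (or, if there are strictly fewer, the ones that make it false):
is true only for:
  z=True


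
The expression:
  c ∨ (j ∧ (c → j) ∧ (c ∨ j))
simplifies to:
c ∨ j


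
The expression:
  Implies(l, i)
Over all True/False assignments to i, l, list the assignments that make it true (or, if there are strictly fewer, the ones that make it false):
is false only for:
  i=False, l=True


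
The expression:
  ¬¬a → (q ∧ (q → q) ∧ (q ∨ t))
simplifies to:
q ∨ ¬a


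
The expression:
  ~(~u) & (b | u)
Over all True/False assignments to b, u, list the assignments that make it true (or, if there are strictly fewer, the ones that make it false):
is true only for:
  b=False, u=True;
  b=True, u=True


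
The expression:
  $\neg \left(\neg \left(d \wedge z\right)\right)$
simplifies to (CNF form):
$d \wedge z$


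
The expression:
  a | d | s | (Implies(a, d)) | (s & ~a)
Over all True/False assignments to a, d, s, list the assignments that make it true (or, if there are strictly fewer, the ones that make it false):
is always true.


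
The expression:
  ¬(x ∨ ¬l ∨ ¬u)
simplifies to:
l ∧ u ∧ ¬x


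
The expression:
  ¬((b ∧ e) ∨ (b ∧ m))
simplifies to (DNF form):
(¬e ∧ ¬m) ∨ ¬b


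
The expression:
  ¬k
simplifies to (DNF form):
¬k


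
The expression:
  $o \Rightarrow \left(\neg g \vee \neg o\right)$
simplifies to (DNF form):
$\neg g \vee \neg o$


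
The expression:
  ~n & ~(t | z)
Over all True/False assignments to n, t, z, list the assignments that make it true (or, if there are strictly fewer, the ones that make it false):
is true only for:
  n=False, t=False, z=False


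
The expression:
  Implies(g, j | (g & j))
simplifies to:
j | ~g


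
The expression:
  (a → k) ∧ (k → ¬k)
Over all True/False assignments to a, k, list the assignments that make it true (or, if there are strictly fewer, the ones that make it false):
is true only for:
  a=False, k=False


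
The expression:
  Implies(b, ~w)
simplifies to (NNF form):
~b | ~w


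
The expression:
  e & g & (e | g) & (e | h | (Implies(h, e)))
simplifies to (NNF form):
e & g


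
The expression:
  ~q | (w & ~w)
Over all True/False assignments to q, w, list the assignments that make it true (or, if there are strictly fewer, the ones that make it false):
is true only for:
  q=False, w=False;
  q=False, w=True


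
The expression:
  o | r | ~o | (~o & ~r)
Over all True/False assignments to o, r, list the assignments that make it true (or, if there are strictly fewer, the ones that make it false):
is always true.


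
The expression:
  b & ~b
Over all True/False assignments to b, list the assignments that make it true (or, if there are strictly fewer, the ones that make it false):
is never true.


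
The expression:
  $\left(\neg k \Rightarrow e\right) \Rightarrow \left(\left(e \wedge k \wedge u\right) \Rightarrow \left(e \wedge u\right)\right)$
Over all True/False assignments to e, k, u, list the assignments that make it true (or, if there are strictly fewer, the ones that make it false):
is always true.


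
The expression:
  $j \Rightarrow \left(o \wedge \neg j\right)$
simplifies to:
$\neg j$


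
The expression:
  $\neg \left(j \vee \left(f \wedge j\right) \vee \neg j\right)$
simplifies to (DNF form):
$\text{False}$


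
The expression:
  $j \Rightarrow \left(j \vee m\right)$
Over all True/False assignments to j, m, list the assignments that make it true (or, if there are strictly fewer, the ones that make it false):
is always true.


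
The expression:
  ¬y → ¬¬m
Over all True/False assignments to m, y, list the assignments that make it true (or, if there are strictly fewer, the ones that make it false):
is false only for:
  m=False, y=False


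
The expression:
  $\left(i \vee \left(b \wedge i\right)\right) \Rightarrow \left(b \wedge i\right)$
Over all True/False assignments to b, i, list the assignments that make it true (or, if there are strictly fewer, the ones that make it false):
is false only for:
  b=False, i=True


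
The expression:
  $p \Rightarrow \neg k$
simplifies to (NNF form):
$\neg k \vee \neg p$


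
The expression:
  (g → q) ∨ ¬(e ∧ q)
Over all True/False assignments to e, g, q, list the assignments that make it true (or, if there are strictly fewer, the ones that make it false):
is always true.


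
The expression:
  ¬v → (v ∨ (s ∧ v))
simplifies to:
v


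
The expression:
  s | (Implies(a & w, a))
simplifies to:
True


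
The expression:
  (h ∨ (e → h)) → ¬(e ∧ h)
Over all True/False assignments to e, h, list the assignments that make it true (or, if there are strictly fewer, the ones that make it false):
is false only for:
  e=True, h=True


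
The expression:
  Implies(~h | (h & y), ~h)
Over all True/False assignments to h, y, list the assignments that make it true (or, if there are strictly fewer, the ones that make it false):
is false only for:
  h=True, y=True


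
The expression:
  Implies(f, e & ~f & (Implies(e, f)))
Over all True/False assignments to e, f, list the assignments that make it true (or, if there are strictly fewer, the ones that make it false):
is true only for:
  e=False, f=False;
  e=True, f=False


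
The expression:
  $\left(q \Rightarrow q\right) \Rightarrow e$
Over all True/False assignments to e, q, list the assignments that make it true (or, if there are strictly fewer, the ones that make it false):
is true only for:
  e=True, q=False;
  e=True, q=True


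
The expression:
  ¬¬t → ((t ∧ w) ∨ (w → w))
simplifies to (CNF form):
True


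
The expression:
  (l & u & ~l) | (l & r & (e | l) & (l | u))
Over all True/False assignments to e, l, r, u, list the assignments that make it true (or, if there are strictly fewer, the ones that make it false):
is true only for:
  e=False, l=True, r=True, u=False;
  e=False, l=True, r=True, u=True;
  e=True, l=True, r=True, u=False;
  e=True, l=True, r=True, u=True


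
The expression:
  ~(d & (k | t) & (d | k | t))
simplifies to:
~d | (~k & ~t)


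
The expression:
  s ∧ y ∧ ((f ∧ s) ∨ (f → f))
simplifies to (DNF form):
s ∧ y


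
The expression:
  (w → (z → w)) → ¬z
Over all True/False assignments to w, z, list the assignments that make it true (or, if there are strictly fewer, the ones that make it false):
is true only for:
  w=False, z=False;
  w=True, z=False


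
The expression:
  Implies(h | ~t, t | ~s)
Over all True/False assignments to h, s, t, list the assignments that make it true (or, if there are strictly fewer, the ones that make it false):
is false only for:
  h=False, s=True, t=False;
  h=True, s=True, t=False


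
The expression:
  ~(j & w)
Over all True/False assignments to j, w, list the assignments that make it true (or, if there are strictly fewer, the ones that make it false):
is false only for:
  j=True, w=True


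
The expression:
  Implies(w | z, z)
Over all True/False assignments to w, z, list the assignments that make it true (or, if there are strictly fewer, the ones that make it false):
is false only for:
  w=True, z=False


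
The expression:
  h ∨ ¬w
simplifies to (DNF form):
h ∨ ¬w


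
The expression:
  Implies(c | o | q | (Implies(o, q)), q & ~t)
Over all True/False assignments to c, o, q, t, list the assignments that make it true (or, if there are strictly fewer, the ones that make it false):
is true only for:
  c=False, o=False, q=True, t=False;
  c=False, o=True, q=True, t=False;
  c=True, o=False, q=True, t=False;
  c=True, o=True, q=True, t=False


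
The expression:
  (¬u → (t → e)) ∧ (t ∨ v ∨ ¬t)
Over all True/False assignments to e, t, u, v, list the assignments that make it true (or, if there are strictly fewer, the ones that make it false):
is false only for:
  e=False, t=True, u=False, v=False;
  e=False, t=True, u=False, v=True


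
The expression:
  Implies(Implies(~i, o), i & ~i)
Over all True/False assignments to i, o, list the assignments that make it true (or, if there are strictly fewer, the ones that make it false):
is true only for:
  i=False, o=False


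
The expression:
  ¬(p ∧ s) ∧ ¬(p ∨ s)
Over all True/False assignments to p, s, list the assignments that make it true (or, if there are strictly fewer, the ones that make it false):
is true only for:
  p=False, s=False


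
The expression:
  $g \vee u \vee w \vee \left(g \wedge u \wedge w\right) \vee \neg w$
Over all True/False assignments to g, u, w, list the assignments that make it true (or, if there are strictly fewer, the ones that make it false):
is always true.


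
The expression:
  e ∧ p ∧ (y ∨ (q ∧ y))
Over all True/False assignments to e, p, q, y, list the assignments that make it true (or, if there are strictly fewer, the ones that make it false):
is true only for:
  e=True, p=True, q=False, y=True;
  e=True, p=True, q=True, y=True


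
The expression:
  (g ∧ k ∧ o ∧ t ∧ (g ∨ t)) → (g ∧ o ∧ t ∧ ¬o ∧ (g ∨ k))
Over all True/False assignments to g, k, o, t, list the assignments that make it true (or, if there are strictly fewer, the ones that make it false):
is false only for:
  g=True, k=True, o=True, t=True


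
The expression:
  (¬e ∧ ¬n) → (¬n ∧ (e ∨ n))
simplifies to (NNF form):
e ∨ n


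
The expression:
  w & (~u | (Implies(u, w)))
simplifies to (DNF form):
w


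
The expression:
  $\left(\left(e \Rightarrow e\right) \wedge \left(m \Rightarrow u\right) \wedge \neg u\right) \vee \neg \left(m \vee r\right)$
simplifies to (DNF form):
$\left(\neg m \wedge \neg r\right) \vee \left(\neg m \wedge \neg u\right)$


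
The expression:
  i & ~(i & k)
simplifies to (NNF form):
i & ~k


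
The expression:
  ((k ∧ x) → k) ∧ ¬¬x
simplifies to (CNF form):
x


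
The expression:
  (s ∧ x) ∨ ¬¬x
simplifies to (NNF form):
x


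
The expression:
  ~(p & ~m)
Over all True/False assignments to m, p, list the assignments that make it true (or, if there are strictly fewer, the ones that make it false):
is false only for:
  m=False, p=True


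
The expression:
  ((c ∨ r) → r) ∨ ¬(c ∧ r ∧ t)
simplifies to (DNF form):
True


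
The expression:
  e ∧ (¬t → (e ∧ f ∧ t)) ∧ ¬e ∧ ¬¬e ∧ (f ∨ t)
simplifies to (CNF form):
False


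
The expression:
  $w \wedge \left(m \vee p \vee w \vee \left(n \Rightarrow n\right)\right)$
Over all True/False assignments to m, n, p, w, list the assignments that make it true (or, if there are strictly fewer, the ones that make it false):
is true only for:
  m=False, n=False, p=False, w=True;
  m=False, n=False, p=True, w=True;
  m=False, n=True, p=False, w=True;
  m=False, n=True, p=True, w=True;
  m=True, n=False, p=False, w=True;
  m=True, n=False, p=True, w=True;
  m=True, n=True, p=False, w=True;
  m=True, n=True, p=True, w=True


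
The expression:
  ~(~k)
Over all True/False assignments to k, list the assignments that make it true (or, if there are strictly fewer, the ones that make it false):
is true only for:
  k=True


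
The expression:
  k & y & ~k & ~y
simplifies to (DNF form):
False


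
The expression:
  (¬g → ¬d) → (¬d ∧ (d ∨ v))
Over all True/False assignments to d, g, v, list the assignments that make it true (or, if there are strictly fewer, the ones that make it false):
is true only for:
  d=False, g=False, v=True;
  d=False, g=True, v=True;
  d=True, g=False, v=False;
  d=True, g=False, v=True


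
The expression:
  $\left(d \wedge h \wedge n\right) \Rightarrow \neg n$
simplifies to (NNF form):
$\neg d \vee \neg h \vee \neg n$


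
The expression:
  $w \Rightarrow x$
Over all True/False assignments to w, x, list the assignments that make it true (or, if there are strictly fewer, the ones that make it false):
is false only for:
  w=True, x=False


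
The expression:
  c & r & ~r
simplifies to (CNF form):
False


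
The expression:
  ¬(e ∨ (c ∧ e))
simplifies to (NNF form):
¬e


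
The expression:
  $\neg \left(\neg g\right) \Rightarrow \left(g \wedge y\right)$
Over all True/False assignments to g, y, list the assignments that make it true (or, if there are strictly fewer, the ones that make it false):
is false only for:
  g=True, y=False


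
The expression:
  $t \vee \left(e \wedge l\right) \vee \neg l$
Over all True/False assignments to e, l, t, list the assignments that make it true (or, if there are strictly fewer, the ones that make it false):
is false only for:
  e=False, l=True, t=False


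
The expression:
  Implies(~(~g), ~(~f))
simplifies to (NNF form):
f | ~g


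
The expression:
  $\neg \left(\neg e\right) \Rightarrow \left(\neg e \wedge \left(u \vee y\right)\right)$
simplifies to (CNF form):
$\neg e$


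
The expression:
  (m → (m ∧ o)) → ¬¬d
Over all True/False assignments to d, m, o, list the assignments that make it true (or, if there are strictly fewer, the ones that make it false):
is false only for:
  d=False, m=False, o=False;
  d=False, m=False, o=True;
  d=False, m=True, o=True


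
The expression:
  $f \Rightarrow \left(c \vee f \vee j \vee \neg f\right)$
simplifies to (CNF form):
$\text{True}$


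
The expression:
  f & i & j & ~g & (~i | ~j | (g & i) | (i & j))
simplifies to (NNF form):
f & i & j & ~g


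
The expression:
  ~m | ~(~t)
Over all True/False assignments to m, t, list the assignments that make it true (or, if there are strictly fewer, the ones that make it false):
is false only for:
  m=True, t=False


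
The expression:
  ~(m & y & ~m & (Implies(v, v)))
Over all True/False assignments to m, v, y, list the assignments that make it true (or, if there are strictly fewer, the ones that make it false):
is always true.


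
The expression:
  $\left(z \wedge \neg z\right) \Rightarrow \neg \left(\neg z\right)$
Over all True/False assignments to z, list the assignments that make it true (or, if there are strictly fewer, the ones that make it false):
is always true.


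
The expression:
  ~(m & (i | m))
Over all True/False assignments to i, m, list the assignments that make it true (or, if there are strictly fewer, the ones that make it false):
is true only for:
  i=False, m=False;
  i=True, m=False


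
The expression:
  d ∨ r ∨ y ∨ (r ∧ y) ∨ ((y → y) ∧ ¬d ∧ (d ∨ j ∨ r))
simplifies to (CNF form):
d ∨ j ∨ r ∨ y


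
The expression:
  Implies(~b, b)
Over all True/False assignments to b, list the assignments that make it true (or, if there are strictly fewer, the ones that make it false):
is true only for:
  b=True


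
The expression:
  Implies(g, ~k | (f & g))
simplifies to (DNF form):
f | ~g | ~k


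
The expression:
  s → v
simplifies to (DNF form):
v ∨ ¬s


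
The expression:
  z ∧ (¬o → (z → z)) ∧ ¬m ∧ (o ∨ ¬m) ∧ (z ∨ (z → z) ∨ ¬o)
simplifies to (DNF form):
z ∧ ¬m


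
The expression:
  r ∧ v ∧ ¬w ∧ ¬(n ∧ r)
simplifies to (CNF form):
r ∧ v ∧ ¬n ∧ ¬w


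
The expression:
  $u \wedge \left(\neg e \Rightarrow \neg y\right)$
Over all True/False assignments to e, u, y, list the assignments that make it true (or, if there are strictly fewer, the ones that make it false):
is true only for:
  e=False, u=True, y=False;
  e=True, u=True, y=False;
  e=True, u=True, y=True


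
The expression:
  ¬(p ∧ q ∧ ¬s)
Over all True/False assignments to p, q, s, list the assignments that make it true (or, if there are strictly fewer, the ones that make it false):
is false only for:
  p=True, q=True, s=False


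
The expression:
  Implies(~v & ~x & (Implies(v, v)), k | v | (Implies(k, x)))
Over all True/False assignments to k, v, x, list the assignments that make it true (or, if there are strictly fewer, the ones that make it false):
is always true.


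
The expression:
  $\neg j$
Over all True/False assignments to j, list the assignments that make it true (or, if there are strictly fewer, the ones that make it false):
is true only for:
  j=False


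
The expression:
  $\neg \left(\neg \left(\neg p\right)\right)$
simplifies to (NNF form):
$\neg p$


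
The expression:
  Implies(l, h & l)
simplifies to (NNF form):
h | ~l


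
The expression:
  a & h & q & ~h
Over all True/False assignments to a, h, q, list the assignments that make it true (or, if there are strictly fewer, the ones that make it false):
is never true.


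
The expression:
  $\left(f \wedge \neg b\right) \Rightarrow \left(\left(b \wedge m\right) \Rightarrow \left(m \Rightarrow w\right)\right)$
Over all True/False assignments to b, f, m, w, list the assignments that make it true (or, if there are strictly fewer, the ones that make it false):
is always true.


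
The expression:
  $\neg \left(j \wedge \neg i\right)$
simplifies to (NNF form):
$i \vee \neg j$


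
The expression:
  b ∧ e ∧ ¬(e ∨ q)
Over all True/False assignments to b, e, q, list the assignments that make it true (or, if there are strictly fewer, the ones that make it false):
is never true.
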